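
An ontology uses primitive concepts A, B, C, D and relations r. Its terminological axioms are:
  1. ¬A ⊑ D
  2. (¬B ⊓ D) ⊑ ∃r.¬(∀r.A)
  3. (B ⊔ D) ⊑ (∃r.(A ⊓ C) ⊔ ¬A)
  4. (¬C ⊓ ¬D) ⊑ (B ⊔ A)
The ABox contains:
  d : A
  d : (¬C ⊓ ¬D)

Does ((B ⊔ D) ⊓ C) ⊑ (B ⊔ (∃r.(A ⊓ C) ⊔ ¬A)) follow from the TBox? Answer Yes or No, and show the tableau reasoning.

1. ((B ⊔ D) ⊓ C) ⊑ (B ⊔ (∃r.(A ⊓ C) ⊔ ¬A))  ⇔  (((B ⊔ D) ⊓ C) ⊓ (¬B ⊓ (∀r.(¬A ⊔ ¬C) ⊓ A))) unsat w.r.t. T
   all branches close; clash {A, ¬A} at x₀
2. Hence ((B ⊔ D) ⊓ C) ⊑ (B ⊔ (∃r.(A ⊓ C) ⊔ ¬A)): entailed.

Yes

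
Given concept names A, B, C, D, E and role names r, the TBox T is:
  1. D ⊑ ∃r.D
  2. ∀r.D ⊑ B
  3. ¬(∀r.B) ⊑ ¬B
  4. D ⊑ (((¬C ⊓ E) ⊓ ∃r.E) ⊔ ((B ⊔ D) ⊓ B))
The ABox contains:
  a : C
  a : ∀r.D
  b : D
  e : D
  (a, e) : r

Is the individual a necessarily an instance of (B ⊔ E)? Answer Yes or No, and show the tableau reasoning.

Yes

1. a : (B ⊔ E)?  L(a) = {C, ∀r.D} ∪ {(¬B ⊓ ¬E)}
   clash {B, ¬B} at a — a ∈ (B ⊔ E)
2. Hence a : (B ⊔ E): entailed.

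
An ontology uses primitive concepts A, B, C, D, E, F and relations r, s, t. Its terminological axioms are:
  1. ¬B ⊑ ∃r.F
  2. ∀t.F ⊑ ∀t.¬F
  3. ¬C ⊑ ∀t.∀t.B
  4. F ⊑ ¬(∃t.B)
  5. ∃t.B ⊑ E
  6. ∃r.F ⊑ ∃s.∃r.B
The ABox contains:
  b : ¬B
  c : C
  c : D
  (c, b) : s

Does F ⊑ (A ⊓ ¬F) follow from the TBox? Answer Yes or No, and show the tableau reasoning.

No

1. F ⊑ (A ⊓ ¬F)  ⇔  (F ⊓ (¬A ⊔ F)) unsat w.r.t. T
   apply at x₀: F⊑¬(∃t.B)
   open: L(x₀) ⊇ {B, C, F, ∀r.¬F, ∀t.¬B, …} (+ ∃-successors)
2. Hence F ⊑ (A ⊓ ¬F): not entailed.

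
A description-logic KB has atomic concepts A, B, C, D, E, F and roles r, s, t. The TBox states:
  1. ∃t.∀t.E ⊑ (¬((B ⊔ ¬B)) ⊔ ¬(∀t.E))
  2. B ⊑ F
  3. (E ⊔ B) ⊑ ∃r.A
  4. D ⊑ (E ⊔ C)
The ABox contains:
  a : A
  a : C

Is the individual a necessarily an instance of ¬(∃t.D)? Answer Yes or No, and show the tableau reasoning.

1. a : ¬(∃t.D)?  L(a) = {A, C} ∪ {∃t.D}
   open: L(a) ⊇ {A, C, ¬B, ¬D, ¬E, …} (+ ∃-successors) — a ∉ ¬(∃t.D) possible
2. Hence a : ¬(∃t.D): not entailed.

No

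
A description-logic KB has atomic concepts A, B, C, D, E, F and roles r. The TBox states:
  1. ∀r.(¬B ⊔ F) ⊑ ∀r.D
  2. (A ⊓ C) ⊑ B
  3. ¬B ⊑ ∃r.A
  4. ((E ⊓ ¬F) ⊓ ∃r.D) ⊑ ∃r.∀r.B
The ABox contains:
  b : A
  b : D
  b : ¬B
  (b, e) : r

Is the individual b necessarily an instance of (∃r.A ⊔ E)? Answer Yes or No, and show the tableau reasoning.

Yes

1. b : (∃r.A ⊔ E)?  L(b) = {A, D, ¬B} ∪ {(∀r.¬A ⊓ ¬E)}
   clash {B, ¬B} at b — b ∈ (∃r.A ⊔ E)
2. Hence b : (∃r.A ⊔ E): entailed.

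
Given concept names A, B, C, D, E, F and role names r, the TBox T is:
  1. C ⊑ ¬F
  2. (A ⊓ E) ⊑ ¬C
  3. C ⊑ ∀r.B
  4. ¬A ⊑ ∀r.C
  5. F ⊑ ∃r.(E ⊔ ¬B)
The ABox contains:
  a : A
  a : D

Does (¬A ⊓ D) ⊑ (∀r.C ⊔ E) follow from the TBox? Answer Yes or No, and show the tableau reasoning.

1. (¬A ⊓ D) ⊑ (∀r.C ⊔ E)  ⇔  ((¬A ⊓ D) ⊓ (∃r.¬C ⊓ ¬E)) unsat w.r.t. T
   all branches close; clash {C, ¬C} at an ∃-successor
2. Hence (¬A ⊓ D) ⊑ (∀r.C ⊔ E): entailed.

Yes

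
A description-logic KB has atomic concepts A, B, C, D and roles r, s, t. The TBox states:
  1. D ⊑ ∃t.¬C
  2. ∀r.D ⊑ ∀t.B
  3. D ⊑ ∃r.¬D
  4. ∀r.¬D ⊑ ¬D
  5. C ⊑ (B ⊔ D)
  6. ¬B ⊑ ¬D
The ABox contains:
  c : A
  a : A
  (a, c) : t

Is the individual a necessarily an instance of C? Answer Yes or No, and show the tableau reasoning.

No

1. a : C?  L(a) = {A} ∪ {¬C}
   open: L(a) ⊇ {A, B, ¬C, ¬D, ∃r.D, …} (+ ∃-successors) — a ∉ C possible
2. Hence a : C: not entailed.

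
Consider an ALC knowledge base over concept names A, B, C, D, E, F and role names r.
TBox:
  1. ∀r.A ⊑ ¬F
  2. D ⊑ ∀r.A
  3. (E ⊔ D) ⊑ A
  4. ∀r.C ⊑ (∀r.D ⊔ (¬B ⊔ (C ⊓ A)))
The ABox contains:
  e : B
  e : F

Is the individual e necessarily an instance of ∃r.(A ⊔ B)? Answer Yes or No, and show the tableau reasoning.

1. e : ∃r.(A ⊔ B)?  L(e) = {B, F} ∪ {∀r.(¬A ⊓ ¬B)}
   open: L(e) ⊇ {B, F, ¬D, ¬E, ∀r.(¬A ⊓ ¬B), …} (+ ∃-successors) — e ∉ ∃r.(A ⊔ B) possible
2. Hence e : ∃r.(A ⊔ B): not entailed.

No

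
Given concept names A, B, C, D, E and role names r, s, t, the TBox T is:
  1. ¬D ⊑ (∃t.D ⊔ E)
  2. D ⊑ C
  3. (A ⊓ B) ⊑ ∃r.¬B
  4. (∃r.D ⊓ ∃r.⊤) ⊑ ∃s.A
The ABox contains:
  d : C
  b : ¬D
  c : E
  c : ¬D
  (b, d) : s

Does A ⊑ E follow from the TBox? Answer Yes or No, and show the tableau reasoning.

1. A ⊑ E  ⇔  (A ⊓ ¬E) unsat w.r.t. T
   open: L(x₀) ⊇ {A, ¬B, ¬D, ¬E, ∀r.¬D, …} (+ ∃-successors)
2. Hence A ⊑ E: not entailed.

No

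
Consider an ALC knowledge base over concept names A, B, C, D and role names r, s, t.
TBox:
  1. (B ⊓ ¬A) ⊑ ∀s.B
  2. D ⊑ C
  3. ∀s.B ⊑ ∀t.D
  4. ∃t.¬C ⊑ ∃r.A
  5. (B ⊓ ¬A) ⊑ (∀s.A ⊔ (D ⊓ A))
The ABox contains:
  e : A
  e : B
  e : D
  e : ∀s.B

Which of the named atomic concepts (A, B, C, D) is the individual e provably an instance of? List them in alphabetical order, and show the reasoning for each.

1. e : A?  L(e) = {A, B, D, ∀s.B} ∪ {¬A}
   clash {A, ¬A} at e — e ∈ A
2. e : B?  L(e) = {A, B, D, ∀s.B} ∪ {¬B}
   clash {B, ¬B} at e — e ∈ B
3. e : C?  L(e) = {A, B, D, ∀s.B} ∪ {¬C}
   clash {C, ¬C} at e — e ∈ C
4. e : D?  L(e) = {A, B, D, ∀s.B} ∪ {¬D}
   clash {D, ¬D} at e — e ∈ D
5. Entailed for e: {A, B, C, D}

{A, B, C, D}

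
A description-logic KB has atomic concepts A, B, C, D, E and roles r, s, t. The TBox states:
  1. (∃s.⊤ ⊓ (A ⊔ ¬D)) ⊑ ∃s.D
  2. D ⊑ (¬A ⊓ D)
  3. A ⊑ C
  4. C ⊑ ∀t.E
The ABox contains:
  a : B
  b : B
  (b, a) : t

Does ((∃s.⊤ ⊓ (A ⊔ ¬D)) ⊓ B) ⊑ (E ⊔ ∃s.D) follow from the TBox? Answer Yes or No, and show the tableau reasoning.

1. ((∃s.⊤ ⊓ (A ⊔ ¬D)) ⊓ B) ⊑ (E ⊔ ∃s.D)  ⇔  (((∃s.⊤ ⊓ (A ⊔ ¬D)) ⊓ B) ⊓ (¬E ⊓ ∀s.¬D)) unsat w.r.t. T
   all branches close; clash {D, ¬D} at an ∃-successor
2. Hence ((∃s.⊤ ⊓ (A ⊔ ¬D)) ⊓ B) ⊑ (E ⊔ ∃s.D): entailed.

Yes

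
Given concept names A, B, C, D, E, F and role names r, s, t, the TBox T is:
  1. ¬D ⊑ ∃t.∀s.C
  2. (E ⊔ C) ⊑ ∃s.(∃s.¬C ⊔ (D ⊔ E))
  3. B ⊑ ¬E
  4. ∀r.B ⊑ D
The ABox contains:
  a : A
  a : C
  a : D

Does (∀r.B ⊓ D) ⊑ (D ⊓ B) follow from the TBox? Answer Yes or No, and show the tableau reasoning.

No

1. (∀r.B ⊓ D) ⊑ (D ⊓ B)  ⇔  ((∀r.B ⊓ D) ⊓ (¬D ⊔ ¬B)) unsat w.r.t. T
   open: L(x₀) ⊇ {D, ¬B, ¬C, ¬E, ∀r.B}
2. Hence (∀r.B ⊓ D) ⊑ (D ⊓ B): not entailed.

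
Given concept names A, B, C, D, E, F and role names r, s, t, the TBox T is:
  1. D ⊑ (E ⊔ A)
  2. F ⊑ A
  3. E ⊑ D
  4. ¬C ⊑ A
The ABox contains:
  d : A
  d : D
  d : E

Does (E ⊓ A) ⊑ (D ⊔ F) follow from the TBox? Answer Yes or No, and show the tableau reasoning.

1. (E ⊓ A) ⊑ (D ⊔ F)  ⇔  ((E ⊓ A) ⊓ (¬D ⊓ ¬F)) unsat w.r.t. T
   all branches close; clash {D, ¬D} at x₀
2. Hence (E ⊓ A) ⊑ (D ⊔ F): entailed.

Yes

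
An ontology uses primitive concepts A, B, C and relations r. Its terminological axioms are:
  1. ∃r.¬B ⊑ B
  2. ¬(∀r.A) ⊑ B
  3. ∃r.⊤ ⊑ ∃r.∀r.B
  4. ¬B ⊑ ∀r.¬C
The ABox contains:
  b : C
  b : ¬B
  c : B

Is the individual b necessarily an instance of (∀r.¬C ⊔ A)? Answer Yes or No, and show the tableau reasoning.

Yes

1. b : (∀r.¬C ⊔ A)?  L(b) = {C, ¬B} ∪ {(∃r.C ⊓ ¬A)}
   clash {B, ¬B} at b — b ∈ (∀r.¬C ⊔ A)
2. Hence b : (∀r.¬C ⊔ A): entailed.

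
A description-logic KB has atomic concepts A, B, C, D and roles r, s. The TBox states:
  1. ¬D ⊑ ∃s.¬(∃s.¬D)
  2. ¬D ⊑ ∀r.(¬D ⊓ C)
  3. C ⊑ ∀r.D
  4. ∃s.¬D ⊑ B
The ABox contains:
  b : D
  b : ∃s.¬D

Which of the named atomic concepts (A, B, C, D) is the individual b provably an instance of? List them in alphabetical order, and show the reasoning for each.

{B, D}

1. b : A?  L(b) = {D, ∃s.¬D} ∪ {¬A}
   apply at b: ∃s.¬D⊑B
   open: L(b) ⊇ {B, D, ¬A, ¬C, ∃s.¬D} (+ ∃-successors) — b ∉ A possible
2. b : B?  L(b) = {D, ∃s.¬D} ∪ {¬B}
   clash {B, ¬B} at b — b ∈ B
3. b : C?  L(b) = {D, ∃s.¬D} ∪ {¬C}
   apply at b: ∃s.¬D⊑B
   open: L(b) ⊇ {B, D, ¬C, ∃s.¬D} (+ ∃-successors) — b ∉ C possible
4. b : D?  L(b) = {D, ∃s.¬D} ∪ {¬D}
   clash {D, ¬D} at b — b ∈ D
5. Entailed for b: {B, D}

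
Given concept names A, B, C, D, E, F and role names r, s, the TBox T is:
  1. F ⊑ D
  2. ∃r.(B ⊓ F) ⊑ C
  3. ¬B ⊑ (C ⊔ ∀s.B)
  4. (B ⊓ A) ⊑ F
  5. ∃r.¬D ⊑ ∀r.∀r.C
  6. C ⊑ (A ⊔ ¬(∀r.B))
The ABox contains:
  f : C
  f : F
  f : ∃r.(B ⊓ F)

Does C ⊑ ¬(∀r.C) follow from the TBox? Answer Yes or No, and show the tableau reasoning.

No

1. C ⊑ ¬(∀r.C)  ⇔  (C ⊓ ∀r.C) unsat w.r.t. T
   apply at x₀: C⊑(A ⊔ ¬(∀r.B))
   open: L(x₀) ⊇ {A, C, ¬B, ¬F, ∀r.C, …}
2. Hence C ⊑ ¬(∀r.C): not entailed.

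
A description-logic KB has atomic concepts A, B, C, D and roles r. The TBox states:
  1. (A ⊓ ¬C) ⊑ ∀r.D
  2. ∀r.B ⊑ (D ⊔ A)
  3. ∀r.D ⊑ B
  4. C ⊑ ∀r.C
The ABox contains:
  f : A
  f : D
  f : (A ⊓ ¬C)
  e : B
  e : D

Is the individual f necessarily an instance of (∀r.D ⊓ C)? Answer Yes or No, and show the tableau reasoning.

No

1. f : (∀r.D ⊓ C)?  L(f) = {A, D, (A ⊓ ¬C)} ∪ {(∃r.¬D ⊔ ¬C)}
   apply at f: (A ⊓ ¬C)⊑∀r.D
   open: L(f) ⊇ {A, B, D, ¬C, ∀r.D, …} (+ ∃-successors) — f ∉ (∀r.D ⊓ C) possible
2. Hence f : (∀r.D ⊓ C): not entailed.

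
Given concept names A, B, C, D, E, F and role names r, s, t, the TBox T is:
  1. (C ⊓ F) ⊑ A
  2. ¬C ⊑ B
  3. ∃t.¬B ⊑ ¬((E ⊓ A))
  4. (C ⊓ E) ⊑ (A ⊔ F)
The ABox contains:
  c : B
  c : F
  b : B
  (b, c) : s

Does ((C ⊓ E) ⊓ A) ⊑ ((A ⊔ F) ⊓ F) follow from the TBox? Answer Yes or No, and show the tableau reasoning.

1. ((C ⊓ E) ⊓ A) ⊑ ((A ⊔ F) ⊓ F)  ⇔  (((C ⊓ E) ⊓ A) ⊓ ((¬A ⊓ ¬F) ⊔ ¬F)) unsat w.r.t. T
   apply at x₀: (C ⊓ E)⊑(A ⊔ F)
   open: L(x₀) ⊇ {A, C, E, ¬F, ∀t.B}
2. Hence ((C ⊓ E) ⊓ A) ⊑ ((A ⊔ F) ⊓ F): not entailed.

No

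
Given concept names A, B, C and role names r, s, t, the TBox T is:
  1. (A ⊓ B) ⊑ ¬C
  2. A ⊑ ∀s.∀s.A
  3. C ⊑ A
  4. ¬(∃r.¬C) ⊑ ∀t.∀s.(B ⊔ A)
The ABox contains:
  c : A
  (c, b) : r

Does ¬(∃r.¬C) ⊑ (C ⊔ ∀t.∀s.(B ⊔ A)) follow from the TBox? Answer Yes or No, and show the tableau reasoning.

1. ¬(∃r.¬C) ⊑ (C ⊔ ∀t.∀s.(B ⊔ A))  ⇔  (∀r.C ⊓ (¬C ⊓ ∃t.∃s.(¬B ⊓ ¬A))) unsat w.r.t. T
   all branches close; clash {A, ¬A} at an ∃-successor
2. Hence ¬(∃r.¬C) ⊑ (C ⊔ ∀t.∀s.(B ⊔ A)): entailed.

Yes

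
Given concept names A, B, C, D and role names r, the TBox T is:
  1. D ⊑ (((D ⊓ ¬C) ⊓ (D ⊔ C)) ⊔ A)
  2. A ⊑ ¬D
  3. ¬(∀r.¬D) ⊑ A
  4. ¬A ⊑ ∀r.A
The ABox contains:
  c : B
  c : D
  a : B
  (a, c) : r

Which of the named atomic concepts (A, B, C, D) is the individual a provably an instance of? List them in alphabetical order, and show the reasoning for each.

1. a : A?  L(a) = {B} ∪ {¬A}
   clash {A, ¬A} at a — a ∈ A
2. a : B?  L(a) = {B} ∪ {¬B}
   clash {B, ¬B} at a — a ∈ B
3. a : C?  L(a) = {B} ∪ {¬C}
   open: L(a) ⊇ {A, B, ¬C, ¬D} — a ∉ C possible
4. a : D?  L(a) = {B} ∪ {¬D}
   open: L(a) ⊇ {A, B, ¬D} — a ∉ D possible
5. Entailed for a: {A, B}

{A, B}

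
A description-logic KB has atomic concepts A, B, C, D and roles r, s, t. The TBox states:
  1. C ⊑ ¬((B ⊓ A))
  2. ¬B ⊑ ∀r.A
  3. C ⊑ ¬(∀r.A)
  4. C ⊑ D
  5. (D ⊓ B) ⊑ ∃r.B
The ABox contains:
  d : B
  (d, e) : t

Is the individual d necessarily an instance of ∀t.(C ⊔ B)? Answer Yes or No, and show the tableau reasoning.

1. d : ∀t.(C ⊔ B)?  L(d) = {B} ∪ {∃t.(¬C ⊓ ¬B)}
   open: L(d) ⊇ {B, ¬C, ¬D, ∃t.(¬C ⊓ ¬B)} (+ ∃-successors) — d ∉ ∀t.(C ⊔ B) possible
2. Hence d : ∀t.(C ⊔ B): not entailed.

No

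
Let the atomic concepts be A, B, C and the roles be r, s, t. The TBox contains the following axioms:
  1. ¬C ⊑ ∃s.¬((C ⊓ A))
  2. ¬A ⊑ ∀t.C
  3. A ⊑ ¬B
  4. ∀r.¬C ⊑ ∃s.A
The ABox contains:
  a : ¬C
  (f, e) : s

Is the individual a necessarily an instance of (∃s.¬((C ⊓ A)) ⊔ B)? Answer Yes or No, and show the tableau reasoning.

Yes

1. a : (∃s.¬((C ⊓ A)) ⊔ B)?  L(a) = {¬C} ∪ {(∀s.(C ⊓ A) ⊓ ¬B)}
   clash {A, ¬A} at an ∃-successor — a ∈ (∃s.¬((C ⊓ A)) ⊔ B)
2. Hence a : (∃s.¬((C ⊓ A)) ⊔ B): entailed.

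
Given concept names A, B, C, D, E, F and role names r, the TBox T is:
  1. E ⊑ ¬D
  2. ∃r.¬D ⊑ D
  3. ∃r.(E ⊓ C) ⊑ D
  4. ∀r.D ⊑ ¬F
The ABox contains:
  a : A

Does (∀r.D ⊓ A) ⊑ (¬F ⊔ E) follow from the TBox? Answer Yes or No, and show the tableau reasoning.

Yes

1. (∀r.D ⊓ A) ⊑ (¬F ⊔ E)  ⇔  ((∀r.D ⊓ A) ⊓ (F ⊓ ¬E)) unsat w.r.t. T
   all branches close; clash {F, ¬F} at x₀
2. Hence (∀r.D ⊓ A) ⊑ (¬F ⊔ E): entailed.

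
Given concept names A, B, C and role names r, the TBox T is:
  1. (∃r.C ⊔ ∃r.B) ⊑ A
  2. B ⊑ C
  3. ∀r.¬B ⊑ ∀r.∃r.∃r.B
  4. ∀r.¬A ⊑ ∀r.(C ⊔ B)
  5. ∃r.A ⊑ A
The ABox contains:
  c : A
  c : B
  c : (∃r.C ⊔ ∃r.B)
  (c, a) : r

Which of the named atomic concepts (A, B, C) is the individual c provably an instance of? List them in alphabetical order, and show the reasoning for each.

1. c : A?  L(c) = {A, B, (∃r.C ⊔ ∃r.B)} ∪ {¬A}
   clash {A, ¬A} at c — c ∈ A
2. c : B?  L(c) = {A, B, (∃r.C ⊔ ∃r.B)} ∪ {¬B}
   clash {B, ¬B} at c — c ∈ B
3. c : C?  L(c) = {A, B, (∃r.C ⊔ ∃r.B)} ∪ {¬C}
   clash {C, ¬C} at c — c ∈ C
4. Entailed for c: {A, B, C}

{A, B, C}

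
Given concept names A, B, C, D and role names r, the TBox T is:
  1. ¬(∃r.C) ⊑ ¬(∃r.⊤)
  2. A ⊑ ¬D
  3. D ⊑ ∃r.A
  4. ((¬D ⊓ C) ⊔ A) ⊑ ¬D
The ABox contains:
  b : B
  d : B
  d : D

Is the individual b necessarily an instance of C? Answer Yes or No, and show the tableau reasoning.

1. b : C?  L(b) = {B} ∪ {¬C}
   open: L(b) ⊇ {B, ¬A, ¬C, ¬D, ∃r.C} (+ ∃-successors) — b ∉ C possible
2. Hence b : C: not entailed.

No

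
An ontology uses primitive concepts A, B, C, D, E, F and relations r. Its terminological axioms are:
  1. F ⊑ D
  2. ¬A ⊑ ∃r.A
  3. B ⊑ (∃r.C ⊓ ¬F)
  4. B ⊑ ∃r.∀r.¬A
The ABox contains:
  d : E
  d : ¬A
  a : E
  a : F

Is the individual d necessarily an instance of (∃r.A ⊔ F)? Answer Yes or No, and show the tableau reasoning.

1. d : (∃r.A ⊔ F)?  L(d) = {E, ¬A} ∪ {(∀r.¬A ⊓ ¬F)}
   clash {A, ¬A} at an ∃-successor — d ∈ (∃r.A ⊔ F)
2. Hence d : (∃r.A ⊔ F): entailed.

Yes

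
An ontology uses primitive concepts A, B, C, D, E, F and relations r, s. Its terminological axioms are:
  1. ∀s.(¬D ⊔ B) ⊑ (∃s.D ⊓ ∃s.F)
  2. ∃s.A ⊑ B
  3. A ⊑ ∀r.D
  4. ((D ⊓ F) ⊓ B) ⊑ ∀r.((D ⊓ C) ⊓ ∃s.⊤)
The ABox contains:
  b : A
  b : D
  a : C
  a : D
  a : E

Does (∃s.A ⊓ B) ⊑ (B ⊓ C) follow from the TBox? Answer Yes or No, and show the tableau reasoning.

1. (∃s.A ⊓ B) ⊑ (B ⊓ C)  ⇔  ((∃s.A ⊓ B) ⊓ (¬B ⊔ ¬C)) unsat w.r.t. T
   open: L(x₀) ⊇ {B, ¬A, ¬C, ¬D, ∃s.(D ⊓ ¬B), …} (+ ∃-successors)
2. Hence (∃s.A ⊓ B) ⊑ (B ⊓ C): not entailed.

No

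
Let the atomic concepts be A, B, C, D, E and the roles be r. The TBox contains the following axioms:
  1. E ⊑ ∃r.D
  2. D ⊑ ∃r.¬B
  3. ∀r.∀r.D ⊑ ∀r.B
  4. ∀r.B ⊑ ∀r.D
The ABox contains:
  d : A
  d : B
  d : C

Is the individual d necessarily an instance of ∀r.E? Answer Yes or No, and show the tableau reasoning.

1. d : ∀r.E?  L(d) = {A, B, C} ∪ {∃r.¬E}
   open: L(d) ⊇ {A, B, C, ¬D, ¬E, …} (+ ∃-successors) — d ∉ ∀r.E possible
2. Hence d : ∀r.E: not entailed.

No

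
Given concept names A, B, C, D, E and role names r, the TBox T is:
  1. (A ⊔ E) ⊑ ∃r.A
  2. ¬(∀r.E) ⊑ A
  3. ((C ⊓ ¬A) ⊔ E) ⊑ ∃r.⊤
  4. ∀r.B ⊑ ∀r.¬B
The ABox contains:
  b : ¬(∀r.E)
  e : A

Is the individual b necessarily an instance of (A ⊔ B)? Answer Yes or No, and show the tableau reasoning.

Yes

1. b : (A ⊔ B)?  L(b) = {¬(∀r.E)} ∪ {(¬A ⊓ ¬B)}
   clash {A, ¬A} at b — b ∈ (A ⊔ B)
2. Hence b : (A ⊔ B): entailed.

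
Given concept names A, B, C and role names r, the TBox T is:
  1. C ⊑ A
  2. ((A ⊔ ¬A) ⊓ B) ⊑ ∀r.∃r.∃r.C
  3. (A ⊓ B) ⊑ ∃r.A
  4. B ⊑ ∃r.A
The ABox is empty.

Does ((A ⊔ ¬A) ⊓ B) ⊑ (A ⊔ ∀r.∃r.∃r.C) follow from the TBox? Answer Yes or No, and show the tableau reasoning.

Yes

1. ((A ⊔ ¬A) ⊓ B) ⊑ (A ⊔ ∀r.∃r.∃r.C)  ⇔  (((A ⊔ ¬A) ⊓ B) ⊓ (¬A ⊓ ∃r.∀r.∀r.¬C)) unsat w.r.t. T
   all branches close; clash {A, ¬A} at x₀
2. Hence ((A ⊔ ¬A) ⊓ B) ⊑ (A ⊔ ∀r.∃r.∃r.C): entailed.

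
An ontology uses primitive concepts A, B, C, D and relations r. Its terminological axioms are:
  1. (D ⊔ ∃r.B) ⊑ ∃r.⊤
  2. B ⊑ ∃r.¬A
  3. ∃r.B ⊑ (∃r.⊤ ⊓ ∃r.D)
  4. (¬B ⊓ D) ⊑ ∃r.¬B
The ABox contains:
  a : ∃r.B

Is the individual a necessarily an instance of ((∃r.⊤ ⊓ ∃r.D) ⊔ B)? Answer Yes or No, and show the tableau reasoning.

Yes

1. a : ((∃r.⊤ ⊓ ∃r.D) ⊔ B)?  L(a) = {∃r.B} ∪ {((∀r.⊥ ⊔ ∀r.¬D) ⊓ ¬B)}
   clash {D, ¬D} at an ∃-successor — a ∈ ((∃r.⊤ ⊓ ∃r.D) ⊔ B)
2. Hence a : ((∃r.⊤ ⊓ ∃r.D) ⊔ B): entailed.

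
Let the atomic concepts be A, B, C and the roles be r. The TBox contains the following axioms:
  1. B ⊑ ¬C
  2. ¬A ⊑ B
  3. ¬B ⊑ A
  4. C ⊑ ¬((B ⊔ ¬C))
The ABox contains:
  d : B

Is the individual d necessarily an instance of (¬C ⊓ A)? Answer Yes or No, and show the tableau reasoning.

1. d : (¬C ⊓ A)?  L(d) = {B} ∪ {(C ⊔ ¬A)}
   apply at d: B⊑¬C
   open: L(d) ⊇ {B, ¬A, ¬C} — d ∉ (¬C ⊓ A) possible
2. Hence d : (¬C ⊓ A): not entailed.

No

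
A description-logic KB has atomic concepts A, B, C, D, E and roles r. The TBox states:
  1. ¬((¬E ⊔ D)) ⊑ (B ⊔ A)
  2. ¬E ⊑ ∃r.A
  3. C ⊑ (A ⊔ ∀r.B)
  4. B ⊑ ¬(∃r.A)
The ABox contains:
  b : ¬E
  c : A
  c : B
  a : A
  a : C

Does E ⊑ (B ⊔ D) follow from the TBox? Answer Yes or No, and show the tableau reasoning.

No

1. E ⊑ (B ⊔ D)  ⇔  (E ⊓ (¬B ⊓ ¬D)) unsat w.r.t. T
   open: L(x₀) ⊇ {A, E, ¬B, ¬C, ¬D}
2. Hence E ⊑ (B ⊔ D): not entailed.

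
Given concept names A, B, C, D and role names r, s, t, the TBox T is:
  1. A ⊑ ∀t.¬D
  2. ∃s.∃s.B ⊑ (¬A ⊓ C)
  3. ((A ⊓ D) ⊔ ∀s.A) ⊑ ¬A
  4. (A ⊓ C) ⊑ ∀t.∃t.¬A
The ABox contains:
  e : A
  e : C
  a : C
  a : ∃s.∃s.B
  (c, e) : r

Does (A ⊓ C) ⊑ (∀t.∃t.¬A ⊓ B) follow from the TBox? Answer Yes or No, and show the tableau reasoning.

No

1. (A ⊓ C) ⊑ (∀t.∃t.¬A ⊓ B)  ⇔  ((A ⊓ C) ⊓ (∃t.∀t.A ⊔ ¬B)) unsat w.r.t. T
   apply at x₀: A⊑∀t.¬D; (A ⊓ C)⊑∀t.∃t.¬A
   open: L(x₀) ⊇ {A, C, ¬B, ¬D, ∀s.∀s.¬B, …} (+ ∃-successors)
2. Hence (A ⊓ C) ⊑ (∀t.∃t.¬A ⊓ B): not entailed.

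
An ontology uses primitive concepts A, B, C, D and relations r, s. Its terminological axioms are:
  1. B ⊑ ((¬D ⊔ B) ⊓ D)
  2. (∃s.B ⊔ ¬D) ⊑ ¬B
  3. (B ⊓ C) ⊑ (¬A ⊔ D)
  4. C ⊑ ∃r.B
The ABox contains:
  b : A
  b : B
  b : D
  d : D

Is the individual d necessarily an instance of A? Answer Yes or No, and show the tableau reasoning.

No

1. d : A?  L(d) = {D} ∪ {¬A}
   open: L(d) ⊇ {D, ¬A, ¬B, ¬C, ∀s.¬B} — d ∉ A possible
2. Hence d : A: not entailed.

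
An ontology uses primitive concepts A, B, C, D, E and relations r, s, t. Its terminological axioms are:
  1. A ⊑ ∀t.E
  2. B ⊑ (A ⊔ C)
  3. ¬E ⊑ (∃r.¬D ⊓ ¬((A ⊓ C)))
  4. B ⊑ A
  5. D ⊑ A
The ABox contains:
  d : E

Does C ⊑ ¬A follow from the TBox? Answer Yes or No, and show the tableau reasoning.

1. C ⊑ ¬A  ⇔  (C ⊓ A) unsat w.r.t. T
   apply at x₀: A⊑∀t.E
   open: L(x₀) ⊇ {A, C, E, ¬B, ∀t.E}
2. Hence C ⊑ ¬A: not entailed.

No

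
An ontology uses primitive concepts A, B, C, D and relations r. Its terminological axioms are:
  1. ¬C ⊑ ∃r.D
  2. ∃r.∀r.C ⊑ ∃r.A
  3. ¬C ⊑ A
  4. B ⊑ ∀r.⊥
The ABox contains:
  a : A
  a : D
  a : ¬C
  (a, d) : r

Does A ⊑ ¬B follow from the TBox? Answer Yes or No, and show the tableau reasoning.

No

1. A ⊑ ¬B  ⇔  (A ⊓ B) unsat w.r.t. T
   apply at x₀: B⊑∀r.⊥
   open: L(x₀) ⊇ {A, B, C, ∀r.∃r.¬C, ∀r.⊥}
2. Hence A ⊑ ¬B: not entailed.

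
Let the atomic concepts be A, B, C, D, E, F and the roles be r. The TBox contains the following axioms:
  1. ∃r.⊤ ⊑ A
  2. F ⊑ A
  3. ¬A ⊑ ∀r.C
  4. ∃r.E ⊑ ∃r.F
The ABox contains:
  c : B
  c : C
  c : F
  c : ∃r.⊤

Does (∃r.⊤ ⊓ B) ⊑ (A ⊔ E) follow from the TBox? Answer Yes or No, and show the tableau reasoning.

Yes

1. (∃r.⊤ ⊓ B) ⊑ (A ⊔ E)  ⇔  ((∃r.⊤ ⊓ B) ⊓ (¬A ⊓ ¬E)) unsat w.r.t. T
   all branches close; clash {A, ¬A} at x₀
2. Hence (∃r.⊤ ⊓ B) ⊑ (A ⊔ E): entailed.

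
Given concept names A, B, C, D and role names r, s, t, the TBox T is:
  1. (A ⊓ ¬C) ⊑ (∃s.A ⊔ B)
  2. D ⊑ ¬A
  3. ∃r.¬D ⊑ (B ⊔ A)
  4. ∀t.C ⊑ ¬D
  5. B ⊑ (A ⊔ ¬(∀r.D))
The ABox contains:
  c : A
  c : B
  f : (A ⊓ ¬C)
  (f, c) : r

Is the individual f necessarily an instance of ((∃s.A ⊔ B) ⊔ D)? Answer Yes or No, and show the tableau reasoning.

1. f : ((∃s.A ⊔ B) ⊔ D)?  L(f) = {(A ⊓ ¬C)} ∪ {((∀s.¬A ⊓ ¬B) ⊓ ¬D)}
   clash {B, ¬B} at f — f ∈ ((∃s.A ⊔ B) ⊔ D)
2. Hence f : ((∃s.A ⊔ B) ⊔ D): entailed.

Yes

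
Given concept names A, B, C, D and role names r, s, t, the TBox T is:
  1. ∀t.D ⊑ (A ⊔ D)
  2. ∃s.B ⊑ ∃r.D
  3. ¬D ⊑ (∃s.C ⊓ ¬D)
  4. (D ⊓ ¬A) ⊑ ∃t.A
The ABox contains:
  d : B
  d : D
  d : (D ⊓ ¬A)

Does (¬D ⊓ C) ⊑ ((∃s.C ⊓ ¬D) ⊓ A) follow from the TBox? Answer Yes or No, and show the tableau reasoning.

No

1. (¬D ⊓ C) ⊑ ((∃s.C ⊓ ¬D) ⊓ A)  ⇔  ((¬D ⊓ C) ⊓ ((∀s.¬C ⊔ D) ⊔ ¬A)) unsat w.r.t. T
   apply at x₀: ¬D⊑(∃s.C ⊓ ¬D)
   open: L(x₀) ⊇ {C, ¬A, ¬D, ∀s.¬B, ∃s.C, …} (+ ∃-successors)
2. Hence (¬D ⊓ C) ⊑ ((∃s.C ⊓ ¬D) ⊓ A): not entailed.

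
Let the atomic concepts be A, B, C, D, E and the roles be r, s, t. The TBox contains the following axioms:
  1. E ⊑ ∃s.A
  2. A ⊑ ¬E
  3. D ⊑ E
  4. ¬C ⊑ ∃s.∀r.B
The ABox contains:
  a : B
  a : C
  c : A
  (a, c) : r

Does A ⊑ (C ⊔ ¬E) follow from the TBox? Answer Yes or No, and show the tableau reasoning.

1. A ⊑ (C ⊔ ¬E)  ⇔  (A ⊓ (¬C ⊓ E)) unsat w.r.t. T
   all branches close; clash {E, ¬E} at x₀
2. Hence A ⊑ (C ⊔ ¬E): entailed.

Yes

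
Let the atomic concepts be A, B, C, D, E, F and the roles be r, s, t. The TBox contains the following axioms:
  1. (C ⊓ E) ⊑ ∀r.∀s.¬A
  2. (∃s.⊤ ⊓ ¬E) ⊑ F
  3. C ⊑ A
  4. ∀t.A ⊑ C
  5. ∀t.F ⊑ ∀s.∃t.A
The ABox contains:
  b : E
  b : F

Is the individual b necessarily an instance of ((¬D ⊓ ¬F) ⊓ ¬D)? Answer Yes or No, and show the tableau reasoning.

No

1. b : ((¬D ⊓ ¬F) ⊓ ¬D)?  L(b) = {E, F} ∪ {((D ⊔ F) ⊔ D)}
   open: L(b) ⊇ {E, F, ¬C, ∃t.¬A, ∃t.¬F} (+ ∃-successors) — b ∉ ((¬D ⊓ ¬F) ⊓ ¬D) possible
2. Hence b : ((¬D ⊓ ¬F) ⊓ ¬D): not entailed.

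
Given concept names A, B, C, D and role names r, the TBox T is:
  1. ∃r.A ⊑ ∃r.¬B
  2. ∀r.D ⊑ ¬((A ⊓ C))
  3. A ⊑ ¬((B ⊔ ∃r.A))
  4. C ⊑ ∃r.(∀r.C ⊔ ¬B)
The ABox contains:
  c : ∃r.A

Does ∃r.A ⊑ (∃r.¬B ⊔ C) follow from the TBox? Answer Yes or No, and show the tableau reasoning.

Yes

1. ∃r.A ⊑ (∃r.¬B ⊔ C)  ⇔  (∃r.A ⊓ (∀r.B ⊓ ¬C)) unsat w.r.t. T
   all branches close; clash {A, ¬A} at an ∃-successor
2. Hence ∃r.A ⊑ (∃r.¬B ⊔ C): entailed.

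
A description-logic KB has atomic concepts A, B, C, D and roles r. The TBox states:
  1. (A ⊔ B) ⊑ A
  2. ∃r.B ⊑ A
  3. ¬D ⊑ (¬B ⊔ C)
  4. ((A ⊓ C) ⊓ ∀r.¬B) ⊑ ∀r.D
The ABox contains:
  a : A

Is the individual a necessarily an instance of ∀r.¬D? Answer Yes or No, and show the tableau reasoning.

1. a : ∀r.¬D?  L(a) = {A} ∪ {∃r.D}
   open: L(a) ⊇ {A, D, ¬C, ∃r.D} (+ ∃-successors) — a ∉ ∀r.¬D possible
2. Hence a : ∀r.¬D: not entailed.

No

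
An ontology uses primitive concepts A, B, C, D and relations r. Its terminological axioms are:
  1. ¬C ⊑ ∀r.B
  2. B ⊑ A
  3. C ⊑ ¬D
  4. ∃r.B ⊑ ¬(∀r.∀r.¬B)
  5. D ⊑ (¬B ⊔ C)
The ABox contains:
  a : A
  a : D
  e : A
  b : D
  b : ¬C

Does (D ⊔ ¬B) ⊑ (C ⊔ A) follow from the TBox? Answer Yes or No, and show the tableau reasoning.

1. (D ⊔ ¬B) ⊑ (C ⊔ A)  ⇔  ((D ⊔ ¬B) ⊓ (¬C ⊓ ¬A)) unsat w.r.t. T
   apply at x₀: ¬C⊑∀r.B
   open: L(x₀) ⊇ {D, ¬A, ¬B, ¬C, ∀r.B, …}
2. Hence (D ⊔ ¬B) ⊑ (C ⊔ A): not entailed.

No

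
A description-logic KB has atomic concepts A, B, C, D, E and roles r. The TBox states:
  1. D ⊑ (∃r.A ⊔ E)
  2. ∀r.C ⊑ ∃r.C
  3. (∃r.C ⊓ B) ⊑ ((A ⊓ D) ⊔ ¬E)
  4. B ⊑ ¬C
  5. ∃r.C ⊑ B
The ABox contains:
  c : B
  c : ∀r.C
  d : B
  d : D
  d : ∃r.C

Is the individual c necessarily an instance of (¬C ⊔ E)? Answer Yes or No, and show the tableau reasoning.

Yes

1. c : (¬C ⊔ E)?  L(c) = {B, ∀r.C} ∪ {(C ⊓ ¬E)}
   clash {C, ¬C} at c — c ∈ (¬C ⊔ E)
2. Hence c : (¬C ⊔ E): entailed.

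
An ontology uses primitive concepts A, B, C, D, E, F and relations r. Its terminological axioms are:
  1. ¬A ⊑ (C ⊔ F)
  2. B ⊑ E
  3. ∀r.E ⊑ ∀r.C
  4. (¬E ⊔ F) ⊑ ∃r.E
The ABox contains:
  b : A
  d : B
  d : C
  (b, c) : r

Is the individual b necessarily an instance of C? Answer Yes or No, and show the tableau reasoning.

1. b : C?  L(b) = {A} ∪ {¬C}
   open: L(b) ⊇ {A, E, ¬B, ¬C, ¬F, …} (+ ∃-successors) — b ∉ C possible
2. Hence b : C: not entailed.

No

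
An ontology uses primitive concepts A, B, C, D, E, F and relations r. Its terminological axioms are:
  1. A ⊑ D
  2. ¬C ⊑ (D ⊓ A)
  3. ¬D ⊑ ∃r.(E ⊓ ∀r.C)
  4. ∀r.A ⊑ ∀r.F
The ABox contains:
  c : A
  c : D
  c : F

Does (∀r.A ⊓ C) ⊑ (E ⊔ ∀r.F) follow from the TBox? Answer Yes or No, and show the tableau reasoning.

Yes

1. (∀r.A ⊓ C) ⊑ (E ⊔ ∀r.F)  ⇔  ((∀r.A ⊓ C) ⊓ (¬E ⊓ ∃r.¬F)) unsat w.r.t. T
   all branches close; clash {F, ¬F} at an ∃-successor
2. Hence (∀r.A ⊓ C) ⊑ (E ⊔ ∀r.F): entailed.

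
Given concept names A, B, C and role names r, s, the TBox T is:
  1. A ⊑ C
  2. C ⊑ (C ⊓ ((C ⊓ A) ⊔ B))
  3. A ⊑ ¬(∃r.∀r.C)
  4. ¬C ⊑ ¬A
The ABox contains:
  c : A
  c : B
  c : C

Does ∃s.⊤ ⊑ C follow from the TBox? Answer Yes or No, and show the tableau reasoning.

No

1. ∃s.⊤ ⊑ C  ⇔  (∃s.⊤ ⊓ ¬C) unsat w.r.t. T
   apply at x₀: ¬C⊑¬A
   open: L(x₀) ⊇ {¬A, ¬C, ∃s.⊤} (+ ∃-successors)
2. Hence ∃s.⊤ ⊑ C: not entailed.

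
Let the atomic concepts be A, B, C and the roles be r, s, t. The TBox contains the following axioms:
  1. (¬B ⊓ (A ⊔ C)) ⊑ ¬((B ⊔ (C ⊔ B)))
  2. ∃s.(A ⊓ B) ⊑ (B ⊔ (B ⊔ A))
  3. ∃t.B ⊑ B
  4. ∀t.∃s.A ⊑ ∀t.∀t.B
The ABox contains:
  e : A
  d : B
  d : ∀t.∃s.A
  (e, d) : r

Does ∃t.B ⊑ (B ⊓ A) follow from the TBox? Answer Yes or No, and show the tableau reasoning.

1. ∃t.B ⊑ (B ⊓ A)  ⇔  (∃t.B ⊓ (¬B ⊔ ¬A)) unsat w.r.t. T
   apply at x₀: ∃t.B⊑B
   open: L(x₀) ⊇ {B, ¬A, ∀s.(¬A ⊔ ¬B), ∃t.B, ∃t.∀s.¬A} (+ ∃-successors)
2. Hence ∃t.B ⊑ (B ⊓ A): not entailed.

No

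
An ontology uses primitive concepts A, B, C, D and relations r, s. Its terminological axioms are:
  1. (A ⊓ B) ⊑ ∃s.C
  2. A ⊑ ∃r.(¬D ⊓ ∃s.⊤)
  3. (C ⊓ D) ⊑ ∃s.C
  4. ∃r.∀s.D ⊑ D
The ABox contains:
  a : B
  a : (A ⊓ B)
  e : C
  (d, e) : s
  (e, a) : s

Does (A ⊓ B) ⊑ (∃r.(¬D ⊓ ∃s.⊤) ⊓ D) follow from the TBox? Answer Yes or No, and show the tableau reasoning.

1. (A ⊓ B) ⊑ (∃r.(¬D ⊓ ∃s.⊤) ⊓ D)  ⇔  ((A ⊓ B) ⊓ (∀r.(D ⊔ ∀s.⊥) ⊔ ¬D)) unsat w.r.t. T
   apply at x₀: (A ⊓ B)⊑∃s.C; A⊑∃r.(¬D ⊓ ∃s.⊤)
   open: L(x₀) ⊇ {A, B, ¬D, ∀r.∃s.¬D, ∃r.(¬D ⊓ ∃s.⊤), …} (+ ∃-successors)
2. Hence (A ⊓ B) ⊑ (∃r.(¬D ⊓ ∃s.⊤) ⊓ D): not entailed.

No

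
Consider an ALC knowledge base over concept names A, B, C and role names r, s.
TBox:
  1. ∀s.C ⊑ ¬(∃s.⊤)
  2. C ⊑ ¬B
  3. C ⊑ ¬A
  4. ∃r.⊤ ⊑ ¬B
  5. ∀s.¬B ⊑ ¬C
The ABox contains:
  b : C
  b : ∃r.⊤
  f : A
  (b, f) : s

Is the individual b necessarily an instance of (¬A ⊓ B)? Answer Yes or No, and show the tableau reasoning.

No

1. b : (¬A ⊓ B)?  L(b) = {C, ∃r.⊤} ∪ {(A ⊔ ¬B)}
   apply at b: C⊑¬B; C⊑¬A; ∃r.⊤⊑¬B
   open: L(b) ⊇ {C, ¬A, ¬B, ∃r.⊤, ∃s.B, …} (+ ∃-successors) — b ∉ (¬A ⊓ B) possible
2. Hence b : (¬A ⊓ B): not entailed.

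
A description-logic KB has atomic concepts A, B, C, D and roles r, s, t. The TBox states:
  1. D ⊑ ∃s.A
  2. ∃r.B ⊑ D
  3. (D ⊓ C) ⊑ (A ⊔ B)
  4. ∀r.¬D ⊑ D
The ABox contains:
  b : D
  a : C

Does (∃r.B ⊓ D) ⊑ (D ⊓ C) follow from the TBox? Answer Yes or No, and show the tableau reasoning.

1. (∃r.B ⊓ D) ⊑ (D ⊓ C)  ⇔  ((∃r.B ⊓ D) ⊓ (¬D ⊔ ¬C)) unsat w.r.t. T
   apply at x₀: D⊑∃s.A
   open: L(x₀) ⊇ {D, ¬C, ∃r.B, ∃s.A} (+ ∃-successors)
2. Hence (∃r.B ⊓ D) ⊑ (D ⊓ C): not entailed.

No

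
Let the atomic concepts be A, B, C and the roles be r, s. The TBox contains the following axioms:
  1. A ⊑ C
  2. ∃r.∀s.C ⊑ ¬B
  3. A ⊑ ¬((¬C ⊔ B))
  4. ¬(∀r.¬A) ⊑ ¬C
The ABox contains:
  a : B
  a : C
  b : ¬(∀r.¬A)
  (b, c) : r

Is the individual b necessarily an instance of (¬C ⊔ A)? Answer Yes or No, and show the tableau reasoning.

Yes

1. b : (¬C ⊔ A)?  L(b) = {¬(∀r.¬A)} ∪ {(C ⊓ ¬A)}
   clash {C, ¬C} at b — b ∈ (¬C ⊔ A)
2. Hence b : (¬C ⊔ A): entailed.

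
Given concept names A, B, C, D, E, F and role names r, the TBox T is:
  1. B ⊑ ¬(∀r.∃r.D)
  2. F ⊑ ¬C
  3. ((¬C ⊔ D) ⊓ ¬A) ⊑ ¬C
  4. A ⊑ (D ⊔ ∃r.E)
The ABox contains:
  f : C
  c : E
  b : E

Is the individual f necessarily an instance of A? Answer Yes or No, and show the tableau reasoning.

1. f : A?  L(f) = {C} ∪ {¬A}
   open: L(f) ⊇ {C, ¬A, ¬B, ¬D, ¬F} — f ∉ A possible
2. Hence f : A: not entailed.

No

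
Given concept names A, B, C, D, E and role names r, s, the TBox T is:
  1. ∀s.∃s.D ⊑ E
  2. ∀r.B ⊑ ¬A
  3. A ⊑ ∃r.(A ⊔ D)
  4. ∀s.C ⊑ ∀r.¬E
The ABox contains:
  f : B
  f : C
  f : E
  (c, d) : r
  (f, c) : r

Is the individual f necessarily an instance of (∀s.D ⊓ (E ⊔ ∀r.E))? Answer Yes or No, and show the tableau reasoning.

1. f : (∀s.D ⊓ (E ⊔ ∀r.E))?  L(f) = {B, C, E} ∪ {(∃s.¬D ⊔ (¬E ⊓ ∃r.¬E))}
   open: L(f) ⊇ {B, C, E, ¬A, ∃s.¬C, …} (+ ∃-successors) — f ∉ (∀s.D ⊓ (E ⊔ ∀r.E)) possible
2. Hence f : (∀s.D ⊓ (E ⊔ ∀r.E)): not entailed.

No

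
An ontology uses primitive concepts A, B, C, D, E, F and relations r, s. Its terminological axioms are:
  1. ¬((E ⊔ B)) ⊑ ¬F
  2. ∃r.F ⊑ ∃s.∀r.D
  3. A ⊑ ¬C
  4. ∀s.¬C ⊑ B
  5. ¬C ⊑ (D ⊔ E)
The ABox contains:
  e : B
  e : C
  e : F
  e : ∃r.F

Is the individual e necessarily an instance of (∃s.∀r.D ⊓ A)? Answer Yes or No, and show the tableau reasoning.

1. e : (∃s.∀r.D ⊓ A)?  L(e) = {B, C, F, ∃r.F} ∪ {(∀s.∃r.¬D ⊔ ¬A)}
   apply at e: ∃r.F⊑∃s.∀r.D
   open: L(e) ⊇ {B, C, F, ¬A, ∃r.F, …} (+ ∃-successors) — e ∉ (∃s.∀r.D ⊓ A) possible
2. Hence e : (∃s.∀r.D ⊓ A): not entailed.

No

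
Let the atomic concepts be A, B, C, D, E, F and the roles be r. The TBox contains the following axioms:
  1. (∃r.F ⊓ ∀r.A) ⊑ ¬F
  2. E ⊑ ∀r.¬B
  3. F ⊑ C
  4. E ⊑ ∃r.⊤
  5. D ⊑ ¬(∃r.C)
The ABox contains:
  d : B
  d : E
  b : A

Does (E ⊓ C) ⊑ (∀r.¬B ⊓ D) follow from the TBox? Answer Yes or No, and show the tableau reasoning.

No

1. (E ⊓ C) ⊑ (∀r.¬B ⊓ D)  ⇔  ((E ⊓ C) ⊓ (∃r.B ⊔ ¬D)) unsat w.r.t. T
   apply at x₀: E⊑∀r.¬B; E⊑∃r.⊤
   open: L(x₀) ⊇ {C, E, ¬D, ∀r.¬B, ∀r.¬F, …} (+ ∃-successors)
2. Hence (E ⊓ C) ⊑ (∀r.¬B ⊓ D): not entailed.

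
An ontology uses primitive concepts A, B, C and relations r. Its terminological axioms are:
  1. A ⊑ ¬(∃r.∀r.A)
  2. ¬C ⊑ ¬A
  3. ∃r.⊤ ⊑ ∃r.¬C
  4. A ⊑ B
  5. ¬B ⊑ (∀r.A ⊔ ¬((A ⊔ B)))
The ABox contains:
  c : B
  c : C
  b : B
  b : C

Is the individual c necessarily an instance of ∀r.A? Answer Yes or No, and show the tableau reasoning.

1. c : ∀r.A?  L(c) = {B, C} ∪ {∃r.¬A}
   open: L(c) ⊇ {B, C, ¬A, ∃r.¬A, ∃r.¬C} (+ ∃-successors) — c ∉ ∀r.A possible
2. Hence c : ∀r.A: not entailed.

No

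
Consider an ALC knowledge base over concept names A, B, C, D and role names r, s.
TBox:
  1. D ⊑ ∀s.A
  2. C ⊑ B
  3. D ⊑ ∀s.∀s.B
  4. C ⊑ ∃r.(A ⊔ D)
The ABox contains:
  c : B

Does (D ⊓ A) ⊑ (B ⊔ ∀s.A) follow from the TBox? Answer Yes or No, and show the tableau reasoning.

1. (D ⊓ A) ⊑ (B ⊔ ∀s.A)  ⇔  ((D ⊓ A) ⊓ (¬B ⊓ ∃s.¬A)) unsat w.r.t. T
   all branches close; clash {B, ¬B} at x₀
2. Hence (D ⊓ A) ⊑ (B ⊔ ∀s.A): entailed.

Yes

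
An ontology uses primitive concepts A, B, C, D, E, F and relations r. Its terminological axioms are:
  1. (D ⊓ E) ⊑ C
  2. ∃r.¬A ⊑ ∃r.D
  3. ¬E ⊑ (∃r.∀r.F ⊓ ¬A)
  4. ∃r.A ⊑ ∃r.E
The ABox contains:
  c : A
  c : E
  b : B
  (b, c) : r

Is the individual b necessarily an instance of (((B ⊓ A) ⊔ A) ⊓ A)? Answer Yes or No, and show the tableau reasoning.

No

1. b : (((B ⊓ A) ⊔ A) ⊓ A)?  L(b) = {B} ∪ {(((¬B ⊔ ¬A) ⊓ ¬A) ⊔ ¬A)}
   open: L(b) ⊇ {B, E, ¬A, ¬D, ∀r.A, …} (+ ∃-successors) — b ∉ (((B ⊓ A) ⊔ A) ⊓ A) possible
2. Hence b : (((B ⊓ A) ⊔ A) ⊓ A): not entailed.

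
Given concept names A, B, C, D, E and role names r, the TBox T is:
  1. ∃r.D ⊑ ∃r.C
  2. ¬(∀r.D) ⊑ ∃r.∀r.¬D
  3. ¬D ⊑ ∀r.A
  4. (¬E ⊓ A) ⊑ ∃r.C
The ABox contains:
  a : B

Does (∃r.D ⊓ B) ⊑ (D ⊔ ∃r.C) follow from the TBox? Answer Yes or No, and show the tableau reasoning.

1. (∃r.D ⊓ B) ⊑ (D ⊔ ∃r.C)  ⇔  ((∃r.D ⊓ B) ⊓ (¬D ⊓ ∀r.¬C)) unsat w.r.t. T
   all branches close; clash {C, ¬C} at an ∃-successor
2. Hence (∃r.D ⊓ B) ⊑ (D ⊔ ∃r.C): entailed.

Yes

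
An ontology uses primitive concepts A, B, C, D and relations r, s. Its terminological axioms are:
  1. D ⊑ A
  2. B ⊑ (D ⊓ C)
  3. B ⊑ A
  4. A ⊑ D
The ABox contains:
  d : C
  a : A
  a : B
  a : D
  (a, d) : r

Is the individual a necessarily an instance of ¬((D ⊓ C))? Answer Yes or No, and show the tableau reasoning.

No

1. a : ¬((D ⊓ C))?  L(a) = {A, B, D} ∪ {(D ⊓ C)}
   open: L(a) ⊇ {A, B, C, D} — a ∉ ¬((D ⊓ C)) possible
2. Hence a : ¬((D ⊓ C)): not entailed.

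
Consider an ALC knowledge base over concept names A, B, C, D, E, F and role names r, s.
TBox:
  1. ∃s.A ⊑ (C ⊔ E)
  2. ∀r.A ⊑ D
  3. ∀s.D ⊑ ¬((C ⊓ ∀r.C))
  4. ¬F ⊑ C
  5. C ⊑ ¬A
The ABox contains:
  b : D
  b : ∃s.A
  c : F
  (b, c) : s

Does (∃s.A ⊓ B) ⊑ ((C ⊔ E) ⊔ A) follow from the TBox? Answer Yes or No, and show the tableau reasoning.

Yes

1. (∃s.A ⊓ B) ⊑ ((C ⊔ E) ⊔ A)  ⇔  ((∃s.A ⊓ B) ⊓ ((¬C ⊓ ¬E) ⊓ ¬A)) unsat w.r.t. T
   all branches close; clash {C, ¬C} at x₀
2. Hence (∃s.A ⊓ B) ⊑ ((C ⊔ E) ⊔ A): entailed.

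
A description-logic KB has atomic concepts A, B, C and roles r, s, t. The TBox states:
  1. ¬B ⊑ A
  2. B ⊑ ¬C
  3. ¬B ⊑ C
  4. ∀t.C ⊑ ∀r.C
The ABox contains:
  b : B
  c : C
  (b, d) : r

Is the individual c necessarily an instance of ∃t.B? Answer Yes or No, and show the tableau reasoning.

1. c : ∃t.B?  L(c) = {C} ∪ {∀t.¬B}
   open: L(c) ⊇ {A, C, ¬B, ∀r.C, ∀t.¬B} — c ∉ ∃t.B possible
2. Hence c : ∃t.B: not entailed.

No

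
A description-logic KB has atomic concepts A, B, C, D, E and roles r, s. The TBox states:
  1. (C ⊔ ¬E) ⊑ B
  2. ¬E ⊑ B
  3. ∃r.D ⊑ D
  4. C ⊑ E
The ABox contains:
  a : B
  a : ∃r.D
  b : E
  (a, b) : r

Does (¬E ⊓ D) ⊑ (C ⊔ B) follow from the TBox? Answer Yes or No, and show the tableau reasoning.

1. (¬E ⊓ D) ⊑ (C ⊔ B)  ⇔  ((¬E ⊓ D) ⊓ (¬C ⊓ ¬B)) unsat w.r.t. T
   all branches close; clash {B, ¬B} at x₀
2. Hence (¬E ⊓ D) ⊑ (C ⊔ B): entailed.

Yes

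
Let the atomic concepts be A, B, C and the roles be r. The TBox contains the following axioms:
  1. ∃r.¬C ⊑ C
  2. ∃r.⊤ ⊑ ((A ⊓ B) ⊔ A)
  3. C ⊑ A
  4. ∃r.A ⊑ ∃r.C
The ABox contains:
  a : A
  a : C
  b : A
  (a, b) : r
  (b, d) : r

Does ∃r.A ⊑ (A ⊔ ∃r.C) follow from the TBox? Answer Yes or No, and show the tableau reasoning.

Yes

1. ∃r.A ⊑ (A ⊔ ∃r.C)  ⇔  (∃r.A ⊓ (¬A ⊓ ∀r.¬C)) unsat w.r.t. T
   all branches close; clash {A, ¬A} at x₀
2. Hence ∃r.A ⊑ (A ⊔ ∃r.C): entailed.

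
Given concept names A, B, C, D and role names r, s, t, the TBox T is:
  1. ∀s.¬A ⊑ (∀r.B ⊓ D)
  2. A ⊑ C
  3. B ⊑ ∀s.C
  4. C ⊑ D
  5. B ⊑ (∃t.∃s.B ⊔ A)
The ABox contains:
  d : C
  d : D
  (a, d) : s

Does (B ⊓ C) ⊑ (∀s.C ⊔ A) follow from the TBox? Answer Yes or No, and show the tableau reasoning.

Yes

1. (B ⊓ C) ⊑ (∀s.C ⊔ A)  ⇔  ((B ⊓ C) ⊓ (∃s.¬C ⊓ ¬A)) unsat w.r.t. T
   all branches close; clash {A, ¬A} at x₀
2. Hence (B ⊓ C) ⊑ (∀s.C ⊔ A): entailed.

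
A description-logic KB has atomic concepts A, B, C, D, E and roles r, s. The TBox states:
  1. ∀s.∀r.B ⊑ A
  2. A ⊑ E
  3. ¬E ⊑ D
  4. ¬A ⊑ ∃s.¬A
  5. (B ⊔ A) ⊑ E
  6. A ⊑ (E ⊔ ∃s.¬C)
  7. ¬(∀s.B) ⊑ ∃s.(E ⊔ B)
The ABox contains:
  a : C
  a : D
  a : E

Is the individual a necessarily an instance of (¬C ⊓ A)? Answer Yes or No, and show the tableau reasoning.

No

1. a : (¬C ⊓ A)?  L(a) = {C, D, E} ∪ {(C ⊔ ¬A)}
   open: L(a) ⊇ {A, C, D, E, ∀s.B} — a ∉ (¬C ⊓ A) possible
2. Hence a : (¬C ⊓ A): not entailed.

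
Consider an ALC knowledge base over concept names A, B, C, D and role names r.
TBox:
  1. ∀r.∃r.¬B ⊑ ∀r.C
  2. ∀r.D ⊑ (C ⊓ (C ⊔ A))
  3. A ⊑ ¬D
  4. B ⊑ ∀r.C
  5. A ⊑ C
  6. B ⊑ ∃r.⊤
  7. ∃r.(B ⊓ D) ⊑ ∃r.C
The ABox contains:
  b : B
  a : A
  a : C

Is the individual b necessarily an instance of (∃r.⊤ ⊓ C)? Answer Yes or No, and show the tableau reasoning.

1. b : (∃r.⊤ ⊓ C)?  L(b) = {B} ∪ {(∀r.⊥ ⊔ ¬C)}
   apply at b: B⊑∀r.C; B⊑∃r.⊤
   open: L(b) ⊇ {B, ¬A, ¬C, ∀r.(¬B ⊔ ¬D), ∀r.C, …} (+ ∃-successors) — b ∉ (∃r.⊤ ⊓ C) possible
2. Hence b : (∃r.⊤ ⊓ C): not entailed.

No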